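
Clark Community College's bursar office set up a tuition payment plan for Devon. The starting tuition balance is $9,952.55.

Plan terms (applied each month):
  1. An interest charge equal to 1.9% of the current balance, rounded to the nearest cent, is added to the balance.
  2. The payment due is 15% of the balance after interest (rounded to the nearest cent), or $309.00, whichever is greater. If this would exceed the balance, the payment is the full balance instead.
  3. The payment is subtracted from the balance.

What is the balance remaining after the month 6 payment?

# | Opening | Interest | Payment | End bal
1 | $9,952.55 | $189.10 | $1,521.25 | $8,620.40
2 | $8,620.40 | $163.79 | $1,317.63 | $7,466.56
3 | $7,466.56 | $141.86 | $1,141.26 | $6,467.16
4 | $6,467.16 | $122.88 | $988.51 | $5,601.53
5 | $5,601.53 | $106.43 | $856.19 | $4,851.77
6 | $4,851.77 | $92.18 | $741.59 | $4,202.36

$4,202.36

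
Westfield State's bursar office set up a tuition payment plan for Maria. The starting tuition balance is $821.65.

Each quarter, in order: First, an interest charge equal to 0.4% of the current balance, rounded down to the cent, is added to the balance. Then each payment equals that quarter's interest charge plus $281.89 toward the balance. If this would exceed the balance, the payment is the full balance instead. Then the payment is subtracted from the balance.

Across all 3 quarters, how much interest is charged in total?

$6.46

Quarter 1: opening $821.65; interest $3.28 → $824.93; payment $285.17; balance $539.76
Quarter 2: opening $539.76; interest $2.15 → $541.91; payment $284.04; balance $257.87
Quarter 3: opening $257.87; interest $1.03 → $258.90; payment $258.90; balance $0.00
Total interest: $3.28 + $2.15 + $1.03 = $6.46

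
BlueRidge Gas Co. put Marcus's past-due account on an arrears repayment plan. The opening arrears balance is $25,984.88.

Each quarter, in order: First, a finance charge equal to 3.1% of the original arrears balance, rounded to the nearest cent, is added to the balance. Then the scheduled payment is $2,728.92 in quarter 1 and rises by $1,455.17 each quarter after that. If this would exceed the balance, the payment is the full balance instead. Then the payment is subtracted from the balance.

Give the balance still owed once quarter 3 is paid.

$15,849.20

Quarter 1: $25,984.88 +$805.53 interest = $26,790.41; pay $2,728.92 → $24,061.49
Quarter 2: $24,061.49 +$805.53 interest = $24,867.02; pay $4,184.09 → $20,682.93
Quarter 3: $20,682.93 +$805.53 interest = $21,488.46; pay $5,639.26 → $15,849.20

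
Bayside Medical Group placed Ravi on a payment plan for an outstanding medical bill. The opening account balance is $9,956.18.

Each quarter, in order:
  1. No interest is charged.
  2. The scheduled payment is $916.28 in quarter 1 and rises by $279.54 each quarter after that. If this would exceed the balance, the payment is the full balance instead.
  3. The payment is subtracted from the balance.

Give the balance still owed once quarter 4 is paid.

$4,613.82

Quarter 1: opening $9,956.18; payment $916.28; balance $9,039.90
Quarter 2: opening $9,039.90; payment $1,195.82; balance $7,844.08
Quarter 3: opening $7,844.08; payment $1,475.36; balance $6,368.72
Quarter 4: opening $6,368.72; payment $1,754.90; balance $4,613.82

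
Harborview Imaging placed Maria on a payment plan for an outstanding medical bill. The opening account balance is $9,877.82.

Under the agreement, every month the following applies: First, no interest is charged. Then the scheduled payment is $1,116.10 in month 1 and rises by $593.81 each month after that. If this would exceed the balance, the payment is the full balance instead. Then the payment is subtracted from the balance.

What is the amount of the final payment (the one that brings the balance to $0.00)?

$1,850.56

Month 1: opening $9,877.82; payment $1,116.10; balance $8,761.72
Month 2: opening $8,761.72; payment $1,709.91; balance $7,051.81
Month 3: opening $7,051.81; payment $2,303.72; balance $4,748.09
Month 4: opening $4,748.09; payment $2,897.53; balance $1,850.56
Month 5: opening $1,850.56; payment $1,850.56; balance $0.00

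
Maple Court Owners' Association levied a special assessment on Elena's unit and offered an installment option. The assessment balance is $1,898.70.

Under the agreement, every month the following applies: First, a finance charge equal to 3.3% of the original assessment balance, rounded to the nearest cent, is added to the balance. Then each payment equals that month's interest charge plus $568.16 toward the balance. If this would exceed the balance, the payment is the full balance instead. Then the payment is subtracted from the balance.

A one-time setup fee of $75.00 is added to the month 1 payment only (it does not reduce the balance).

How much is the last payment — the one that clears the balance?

# | Opening | Interest | Payment | Fee | End bal
1 | $1,898.70 | $62.66 | $630.82 | $75.00 | $1,330.54
2 | $1,330.54 | $62.66 | $630.82 | — | $762.38
3 | $762.38 | $62.66 | $630.82 | — | $194.22
4 | $194.22 | $62.66 | $256.88 | — | $0.00

$256.88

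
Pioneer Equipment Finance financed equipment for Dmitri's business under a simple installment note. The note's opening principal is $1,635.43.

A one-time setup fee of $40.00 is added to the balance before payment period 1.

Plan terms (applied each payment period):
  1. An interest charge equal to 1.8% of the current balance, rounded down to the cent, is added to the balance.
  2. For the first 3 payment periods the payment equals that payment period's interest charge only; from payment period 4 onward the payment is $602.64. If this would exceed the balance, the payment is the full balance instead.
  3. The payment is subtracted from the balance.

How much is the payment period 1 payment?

Payment period 1: opening $1,675.43; interest $30.15 → $1,705.58; payment $30.15; balance $1,675.43

$30.15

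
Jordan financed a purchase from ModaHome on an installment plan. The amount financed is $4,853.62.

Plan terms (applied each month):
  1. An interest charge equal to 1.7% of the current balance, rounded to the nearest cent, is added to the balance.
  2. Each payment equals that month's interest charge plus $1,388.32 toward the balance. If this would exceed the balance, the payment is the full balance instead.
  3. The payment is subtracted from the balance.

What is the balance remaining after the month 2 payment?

$2,076.98

Month 1: opening $4,853.62; interest $82.51 → $4,936.13; payment $1,470.83; balance $3,465.30
Month 2: opening $3,465.30; interest $58.91 → $3,524.21; payment $1,447.23; balance $2,076.98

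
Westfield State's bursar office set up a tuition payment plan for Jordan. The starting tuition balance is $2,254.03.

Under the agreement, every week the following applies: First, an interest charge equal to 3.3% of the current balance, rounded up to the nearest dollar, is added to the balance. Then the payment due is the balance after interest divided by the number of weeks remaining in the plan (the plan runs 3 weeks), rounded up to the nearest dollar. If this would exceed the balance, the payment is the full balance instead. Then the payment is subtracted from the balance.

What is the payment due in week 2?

Week 1: $2,254.03 +$75.00 interest = $2,329.03; pay $777.00 → $1,552.03
Week 2: $1,552.03 +$52.00 interest = $1,604.03; pay $803.00 → $801.03

$803.00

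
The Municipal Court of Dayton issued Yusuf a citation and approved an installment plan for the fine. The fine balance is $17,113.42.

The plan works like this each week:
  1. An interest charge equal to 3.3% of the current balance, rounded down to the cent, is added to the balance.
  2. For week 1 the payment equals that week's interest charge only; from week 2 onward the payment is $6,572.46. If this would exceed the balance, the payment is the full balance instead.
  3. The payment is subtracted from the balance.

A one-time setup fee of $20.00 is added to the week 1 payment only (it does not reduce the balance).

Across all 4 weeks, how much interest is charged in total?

$1,657.65

Week 1: $17,113.42 +$564.74 interest = $17,678.16; pay $564.74 (+ $20.00 fee) → $17,113.42
Week 2: $17,113.42 +$564.74 interest = $17,678.16; pay $6,572.46 → $11,105.70
Week 3: $11,105.70 +$366.48 interest = $11,472.18; pay $6,572.46 → $4,899.72
Week 4: $4,899.72 +$161.69 interest = $5,061.41; pay $5,061.41 → $0.00
Total interest: $564.74 + $564.74 + $366.48 + $161.69 = $1,657.65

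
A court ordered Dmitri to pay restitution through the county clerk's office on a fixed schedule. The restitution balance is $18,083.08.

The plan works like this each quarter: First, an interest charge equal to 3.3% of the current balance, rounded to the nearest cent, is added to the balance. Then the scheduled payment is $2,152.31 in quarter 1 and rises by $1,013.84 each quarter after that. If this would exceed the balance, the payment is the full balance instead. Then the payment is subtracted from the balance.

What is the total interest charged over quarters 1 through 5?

$2,113.02

Quarter 1: $18,083.08 +$596.74 interest = $18,679.82; pay $2,152.31 → $16,527.51
Quarter 2: $16,527.51 +$545.41 interest = $17,072.92; pay $3,166.15 → $13,906.77
Quarter 3: $13,906.77 +$458.92 interest = $14,365.69; pay $4,179.99 → $10,185.70
Quarter 4: $10,185.70 +$336.13 interest = $10,521.83; pay $5,193.83 → $5,328.00
Quarter 5: $5,328.00 +$175.82 interest = $5,503.82; pay $5,503.82 → $0.00
Total interest: $596.74 + $545.41 + $458.92 + $336.13 + $175.82 = $2,113.02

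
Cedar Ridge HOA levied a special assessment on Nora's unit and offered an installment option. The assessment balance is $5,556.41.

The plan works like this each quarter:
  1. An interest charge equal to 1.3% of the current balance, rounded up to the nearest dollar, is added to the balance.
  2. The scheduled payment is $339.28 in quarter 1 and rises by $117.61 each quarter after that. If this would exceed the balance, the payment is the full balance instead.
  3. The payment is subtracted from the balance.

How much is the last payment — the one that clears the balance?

Quarter 1: opening $5,556.41; interest $73.00 → $5,629.41; payment $339.28; balance $5,290.13
Quarter 2: opening $5,290.13; interest $69.00 → $5,359.13; payment $456.89; balance $4,902.24
Quarter 3: opening $4,902.24; interest $64.00 → $4,966.24; payment $574.50; balance $4,391.74
Quarter 4: opening $4,391.74; interest $58.00 → $4,449.74; payment $692.11; balance $3,757.63
Quarter 5: opening $3,757.63; interest $49.00 → $3,806.63; payment $809.72; balance $2,996.91
Quarter 6: opening $2,996.91; interest $39.00 → $3,035.91; payment $927.33; balance $2,108.58
Quarter 7: opening $2,108.58; interest $28.00 → $2,136.58; payment $1,044.94; balance $1,091.64
Quarter 8: opening $1,091.64; interest $15.00 → $1,106.64; payment $1,106.64; balance $0.00

$1,106.64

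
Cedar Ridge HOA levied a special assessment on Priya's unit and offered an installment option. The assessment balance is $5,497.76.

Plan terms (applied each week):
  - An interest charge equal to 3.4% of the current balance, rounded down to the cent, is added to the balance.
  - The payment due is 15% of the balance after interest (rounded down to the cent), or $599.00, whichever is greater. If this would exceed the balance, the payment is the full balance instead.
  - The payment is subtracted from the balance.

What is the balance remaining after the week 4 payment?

$3,260.44

Week 1: $5,497.76 +$186.92 interest = $5,684.68; pay $852.70 → $4,831.98
Week 2: $4,831.98 +$164.28 interest = $4,996.26; pay $749.43 → $4,246.83
Week 3: $4,246.83 +$144.39 interest = $4,391.22; pay $658.68 → $3,732.54
Week 4: $3,732.54 +$126.90 interest = $3,859.44; pay $599.00 → $3,260.44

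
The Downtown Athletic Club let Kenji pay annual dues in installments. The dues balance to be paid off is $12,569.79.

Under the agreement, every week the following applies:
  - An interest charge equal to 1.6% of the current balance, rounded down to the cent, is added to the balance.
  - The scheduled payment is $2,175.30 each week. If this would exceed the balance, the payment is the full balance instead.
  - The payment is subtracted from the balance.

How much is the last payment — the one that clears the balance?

# | Opening | Interest | Payment | End bal
1 | $12,569.79 | $201.11 | $2,175.30 | $10,595.60
2 | $10,595.60 | $169.52 | $2,175.30 | $8,589.82
3 | $8,589.82 | $137.43 | $2,175.30 | $6,551.95
4 | $6,551.95 | $104.83 | $2,175.30 | $4,481.48
5 | $4,481.48 | $71.70 | $2,175.30 | $2,377.88
6 | $2,377.88 | $38.04 | $2,175.30 | $240.62
7 | $240.62 | $3.84 | $244.46 | $0.00

$244.46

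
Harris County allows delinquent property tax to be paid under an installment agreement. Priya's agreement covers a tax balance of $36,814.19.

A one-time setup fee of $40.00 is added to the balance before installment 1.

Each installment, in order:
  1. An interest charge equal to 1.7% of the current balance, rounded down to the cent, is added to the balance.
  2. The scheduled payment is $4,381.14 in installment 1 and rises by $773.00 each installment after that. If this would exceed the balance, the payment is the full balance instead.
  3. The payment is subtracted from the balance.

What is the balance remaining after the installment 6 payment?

Installment 1: $36,854.19 +$626.52 interest = $37,480.71; pay $4,381.14 → $33,099.57
Installment 2: $33,099.57 +$562.69 interest = $33,662.26; pay $5,154.14 → $28,508.12
Installment 3: $28,508.12 +$484.63 interest = $28,992.75; pay $5,927.14 → $23,065.61
Installment 4: $23,065.61 +$392.11 interest = $23,457.72; pay $6,700.14 → $16,757.58
Installment 5: $16,757.58 +$284.87 interest = $17,042.45; pay $7,473.14 → $9,569.31
Installment 6: $9,569.31 +$162.67 interest = $9,731.98; pay $8,246.14 → $1,485.84

$1,485.84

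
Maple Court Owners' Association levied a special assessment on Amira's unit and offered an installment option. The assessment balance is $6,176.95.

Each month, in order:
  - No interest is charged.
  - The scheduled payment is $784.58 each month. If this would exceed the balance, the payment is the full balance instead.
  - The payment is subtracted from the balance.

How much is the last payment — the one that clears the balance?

$684.89

# | Opening | Payment | End bal
1 | $6,176.95 | $784.58 | $5,392.37
2 | $5,392.37 | $784.58 | $4,607.79
3 | $4,607.79 | $784.58 | $3,823.21
4 | $3,823.21 | $784.58 | $3,038.63
5 | $3,038.63 | $784.58 | $2,254.05
6 | $2,254.05 | $784.58 | $1,469.47
7 | $1,469.47 | $784.58 | $684.89
8 | $684.89 | $684.89 | $0.00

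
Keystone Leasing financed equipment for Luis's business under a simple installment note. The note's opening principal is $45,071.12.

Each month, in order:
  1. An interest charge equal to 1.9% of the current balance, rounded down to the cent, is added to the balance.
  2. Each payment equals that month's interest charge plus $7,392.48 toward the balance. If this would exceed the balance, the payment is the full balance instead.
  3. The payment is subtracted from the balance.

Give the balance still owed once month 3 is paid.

Month 1: opening $45,071.12; interest $856.35 → $45,927.47; payment $8,248.83; balance $37,678.64
Month 2: opening $37,678.64; interest $715.89 → $38,394.53; payment $8,108.37; balance $30,286.16
Month 3: opening $30,286.16; interest $575.43 → $30,861.59; payment $7,967.91; balance $22,893.68

$22,893.68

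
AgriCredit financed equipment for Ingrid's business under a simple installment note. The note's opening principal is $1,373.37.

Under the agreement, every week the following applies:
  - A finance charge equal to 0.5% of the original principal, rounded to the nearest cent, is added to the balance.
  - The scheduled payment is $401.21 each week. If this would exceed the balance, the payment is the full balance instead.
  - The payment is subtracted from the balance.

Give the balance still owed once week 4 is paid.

Week 1: $1,373.37 +$6.87 interest = $1,380.24; pay $401.21 → $979.03
Week 2: $979.03 +$6.87 interest = $985.90; pay $401.21 → $584.69
Week 3: $584.69 +$6.87 interest = $591.56; pay $401.21 → $190.35
Week 4: $190.35 +$6.87 interest = $197.22; pay $197.22 → $0.00

$0.00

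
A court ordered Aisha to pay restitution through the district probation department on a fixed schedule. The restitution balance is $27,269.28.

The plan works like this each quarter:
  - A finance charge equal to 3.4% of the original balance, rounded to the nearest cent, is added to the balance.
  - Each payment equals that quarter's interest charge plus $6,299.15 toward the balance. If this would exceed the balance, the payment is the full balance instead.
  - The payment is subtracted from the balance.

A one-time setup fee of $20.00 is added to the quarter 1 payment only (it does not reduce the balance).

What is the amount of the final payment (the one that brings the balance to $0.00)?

Quarter 1: $27,269.28 +$927.16 interest = $28,196.44; pay $7,226.31 (+ $20.00 fee) → $20,970.13
Quarter 2: $20,970.13 +$927.16 interest = $21,897.29; pay $7,226.31 → $14,670.98
Quarter 3: $14,670.98 +$927.16 interest = $15,598.14; pay $7,226.31 → $8,371.83
Quarter 4: $8,371.83 +$927.16 interest = $9,298.99; pay $7,226.31 → $2,072.68
Quarter 5: $2,072.68 +$927.16 interest = $2,999.84; pay $2,999.84 → $0.00

$2,999.84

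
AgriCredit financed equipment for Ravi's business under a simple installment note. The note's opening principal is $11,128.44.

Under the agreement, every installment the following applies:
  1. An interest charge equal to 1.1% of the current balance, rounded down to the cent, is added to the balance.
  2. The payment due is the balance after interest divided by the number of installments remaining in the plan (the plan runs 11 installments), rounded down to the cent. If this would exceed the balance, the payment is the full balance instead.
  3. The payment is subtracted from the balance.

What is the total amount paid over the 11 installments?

$11,890.46

Installment 1: $11,128.44 +$122.41 interest = $11,250.85; pay $1,022.80 → $10,228.05
Installment 2: $10,228.05 +$112.50 interest = $10,340.55; pay $1,034.05 → $9,306.50
Installment 3: $9,306.50 +$102.37 interest = $9,408.87; pay $1,045.43 → $8,363.44
Installment 4: $8,363.44 +$91.99 interest = $8,455.43; pay $1,056.92 → $7,398.51
Installment 5: $7,398.51 +$81.38 interest = $7,479.89; pay $1,068.55 → $6,411.34
Installment 6: $6,411.34 +$70.52 interest = $6,481.86; pay $1,080.31 → $5,401.55
Installment 7: $5,401.55 +$59.41 interest = $5,460.96; pay $1,092.19 → $4,368.77
Installment 8: $4,368.77 +$48.05 interest = $4,416.82; pay $1,104.20 → $3,312.62
Installment 9: $3,312.62 +$36.43 interest = $3,349.05; pay $1,116.35 → $2,232.70
Installment 10: $2,232.70 +$24.55 interest = $2,257.25; pay $1,128.62 → $1,128.63
Installment 11: $1,128.63 +$12.41 interest = $1,141.04; pay $1,141.04 → $0.00
Total paid: $11,890.46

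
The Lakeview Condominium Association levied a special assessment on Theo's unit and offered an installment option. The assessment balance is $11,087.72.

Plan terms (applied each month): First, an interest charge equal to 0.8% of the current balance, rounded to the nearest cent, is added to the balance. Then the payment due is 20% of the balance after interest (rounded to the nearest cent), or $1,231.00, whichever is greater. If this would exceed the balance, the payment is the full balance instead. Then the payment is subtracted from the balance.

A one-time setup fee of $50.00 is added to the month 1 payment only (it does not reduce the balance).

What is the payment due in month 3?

Month 1: opening $11,087.72; interest $88.70 → $11,176.42; payment $2,235.28 (+ $50.00 fee); balance $8,941.14
Month 2: opening $8,941.14; interest $71.53 → $9,012.67; payment $1,802.53; balance $7,210.14
Month 3: opening $7,210.14; interest $57.68 → $7,267.82; payment $1,453.56; balance $5,814.26

$1,453.56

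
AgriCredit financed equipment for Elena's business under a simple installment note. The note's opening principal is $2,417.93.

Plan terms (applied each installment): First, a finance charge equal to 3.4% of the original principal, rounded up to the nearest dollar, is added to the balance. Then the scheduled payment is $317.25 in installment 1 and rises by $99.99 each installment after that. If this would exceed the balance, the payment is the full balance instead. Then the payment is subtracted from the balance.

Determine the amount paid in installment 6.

$329.78

Installment 1: $2,417.93 +$83.00 interest = $2,500.93; pay $317.25 → $2,183.68
Installment 2: $2,183.68 +$83.00 interest = $2,266.68; pay $417.24 → $1,849.44
Installment 3: $1,849.44 +$83.00 interest = $1,932.44; pay $517.23 → $1,415.21
Installment 4: $1,415.21 +$83.00 interest = $1,498.21; pay $617.22 → $880.99
Installment 5: $880.99 +$83.00 interest = $963.99; pay $717.21 → $246.78
Installment 6: $246.78 +$83.00 interest = $329.78; pay $329.78 → $0.00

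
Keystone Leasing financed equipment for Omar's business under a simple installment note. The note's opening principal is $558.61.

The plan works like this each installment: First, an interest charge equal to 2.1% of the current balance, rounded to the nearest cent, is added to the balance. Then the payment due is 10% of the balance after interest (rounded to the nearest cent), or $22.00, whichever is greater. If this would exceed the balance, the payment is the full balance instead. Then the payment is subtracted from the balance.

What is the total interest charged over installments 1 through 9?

Installment 1: opening $558.61; interest $11.73 → $570.34; payment $57.03; balance $513.31
Installment 2: opening $513.31; interest $10.78 → $524.09; payment $52.41; balance $471.68
Installment 3: opening $471.68; interest $9.91 → $481.59; payment $48.16; balance $433.43
Installment 4: opening $433.43; interest $9.10 → $442.53; payment $44.25; balance $398.28
Installment 5: opening $398.28; interest $8.36 → $406.64; payment $40.66; balance $365.98
Installment 6: opening $365.98; interest $7.69 → $373.67; payment $37.37; balance $336.30
Installment 7: opening $336.30; interest $7.06 → $343.36; payment $34.34; balance $309.02
Installment 8: opening $309.02; interest $6.49 → $315.51; payment $31.55; balance $283.96
Installment 9: opening $283.96; interest $5.96 → $289.92; payment $28.99; balance $260.93
Total interest: $11.73 + $10.78 + $9.91 + $9.10 + $8.36 + $7.69 + $7.06 + $6.49 + $5.96 = $77.08

$77.08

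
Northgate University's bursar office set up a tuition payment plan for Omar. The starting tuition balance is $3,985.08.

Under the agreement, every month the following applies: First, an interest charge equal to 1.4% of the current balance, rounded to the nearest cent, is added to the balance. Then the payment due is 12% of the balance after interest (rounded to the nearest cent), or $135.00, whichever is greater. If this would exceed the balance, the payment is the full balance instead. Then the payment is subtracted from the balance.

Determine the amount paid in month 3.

$386.10

# | Opening | Interest | Payment | End bal
1 | $3,985.08 | $55.79 | $484.90 | $3,555.97
2 | $3,555.97 | $49.78 | $432.69 | $3,173.06
3 | $3,173.06 | $44.42 | $386.10 | $2,831.38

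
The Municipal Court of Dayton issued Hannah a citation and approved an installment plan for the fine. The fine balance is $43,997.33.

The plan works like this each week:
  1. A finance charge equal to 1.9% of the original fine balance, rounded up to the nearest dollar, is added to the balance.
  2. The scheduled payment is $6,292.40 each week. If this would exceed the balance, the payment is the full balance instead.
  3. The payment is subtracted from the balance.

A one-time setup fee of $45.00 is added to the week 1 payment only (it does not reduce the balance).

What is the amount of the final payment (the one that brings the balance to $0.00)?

Week 1: $43,997.33 +$836.00 interest = $44,833.33; pay $6,292.40 (+ $45.00 fee) → $38,540.93
Week 2: $38,540.93 +$836.00 interest = $39,376.93; pay $6,292.40 → $33,084.53
Week 3: $33,084.53 +$836.00 interest = $33,920.53; pay $6,292.40 → $27,628.13
Week 4: $27,628.13 +$836.00 interest = $28,464.13; pay $6,292.40 → $22,171.73
Week 5: $22,171.73 +$836.00 interest = $23,007.73; pay $6,292.40 → $16,715.33
Week 6: $16,715.33 +$836.00 interest = $17,551.33; pay $6,292.40 → $11,258.93
Week 7: $11,258.93 +$836.00 interest = $12,094.93; pay $6,292.40 → $5,802.53
Week 8: $5,802.53 +$836.00 interest = $6,638.53; pay $6,292.40 → $346.13
Week 9: $346.13 +$836.00 interest = $1,182.13; pay $1,182.13 → $0.00

$1,182.13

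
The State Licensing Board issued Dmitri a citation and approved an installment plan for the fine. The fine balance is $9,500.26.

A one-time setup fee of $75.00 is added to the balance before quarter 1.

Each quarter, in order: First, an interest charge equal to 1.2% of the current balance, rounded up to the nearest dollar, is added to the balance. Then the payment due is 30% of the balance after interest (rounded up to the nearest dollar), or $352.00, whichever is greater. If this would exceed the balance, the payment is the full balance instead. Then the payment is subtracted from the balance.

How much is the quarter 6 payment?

$519.00

Quarter 1: $9,575.26 +$115.00 interest = $9,690.26; pay $2,908.00 → $6,782.26
Quarter 2: $6,782.26 +$82.00 interest = $6,864.26; pay $2,060.00 → $4,804.26
Quarter 3: $4,804.26 +$58.00 interest = $4,862.26; pay $1,459.00 → $3,403.26
Quarter 4: $3,403.26 +$41.00 interest = $3,444.26; pay $1,034.00 → $2,410.26
Quarter 5: $2,410.26 +$29.00 interest = $2,439.26; pay $732.00 → $1,707.26
Quarter 6: $1,707.26 +$21.00 interest = $1,728.26; pay $519.00 → $1,209.26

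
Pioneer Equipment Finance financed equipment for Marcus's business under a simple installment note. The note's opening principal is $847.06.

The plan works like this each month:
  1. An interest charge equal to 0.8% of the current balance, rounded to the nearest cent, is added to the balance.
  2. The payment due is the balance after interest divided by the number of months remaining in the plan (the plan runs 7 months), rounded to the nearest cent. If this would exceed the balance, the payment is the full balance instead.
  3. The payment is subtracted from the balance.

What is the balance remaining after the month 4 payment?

# | Opening | Interest | Payment | End bal
1 | $847.06 | $6.78 | $121.98 | $731.86
2 | $731.86 | $5.85 | $122.95 | $614.76
3 | $614.76 | $4.92 | $123.94 | $495.74
4 | $495.74 | $3.97 | $124.93 | $374.78

$374.78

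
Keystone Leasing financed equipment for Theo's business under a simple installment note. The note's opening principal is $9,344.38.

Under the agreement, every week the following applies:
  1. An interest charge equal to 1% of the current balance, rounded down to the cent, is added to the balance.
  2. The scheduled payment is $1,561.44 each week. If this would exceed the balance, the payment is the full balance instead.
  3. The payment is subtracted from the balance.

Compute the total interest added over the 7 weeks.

Week 1: $9,344.38 +$93.44 interest = $9,437.82; pay $1,561.44 → $7,876.38
Week 2: $7,876.38 +$78.76 interest = $7,955.14; pay $1,561.44 → $6,393.70
Week 3: $6,393.70 +$63.93 interest = $6,457.63; pay $1,561.44 → $4,896.19
Week 4: $4,896.19 +$48.96 interest = $4,945.15; pay $1,561.44 → $3,383.71
Week 5: $3,383.71 +$33.83 interest = $3,417.54; pay $1,561.44 → $1,856.10
Week 6: $1,856.10 +$18.56 interest = $1,874.66; pay $1,561.44 → $313.22
Week 7: $313.22 +$3.13 interest = $316.35; pay $316.35 → $0.00
Total interest: $93.44 + $78.76 + $63.93 + $48.96 + $33.83 + $18.56 + $3.13 = $340.61

$340.61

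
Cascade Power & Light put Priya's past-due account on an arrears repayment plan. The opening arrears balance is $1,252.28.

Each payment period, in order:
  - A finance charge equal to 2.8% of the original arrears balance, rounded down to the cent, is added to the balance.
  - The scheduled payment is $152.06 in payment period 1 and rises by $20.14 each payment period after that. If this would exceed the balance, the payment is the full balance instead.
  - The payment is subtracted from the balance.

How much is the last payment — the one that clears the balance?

$45.40

Payment period 1: opening $1,252.28; interest $35.06 → $1,287.34; payment $152.06; balance $1,135.28
Payment period 2: opening $1,135.28; interest $35.06 → $1,170.34; payment $172.20; balance $998.14
Payment period 3: opening $998.14; interest $35.06 → $1,033.20; payment $192.34; balance $840.86
Payment period 4: opening $840.86; interest $35.06 → $875.92; payment $212.48; balance $663.44
Payment period 5: opening $663.44; interest $35.06 → $698.50; payment $232.62; balance $465.88
Payment period 6: opening $465.88; interest $35.06 → $500.94; payment $252.76; balance $248.18
Payment period 7: opening $248.18; interest $35.06 → $283.24; payment $272.90; balance $10.34
Payment period 8: opening $10.34; interest $35.06 → $45.40; payment $45.40; balance $0.00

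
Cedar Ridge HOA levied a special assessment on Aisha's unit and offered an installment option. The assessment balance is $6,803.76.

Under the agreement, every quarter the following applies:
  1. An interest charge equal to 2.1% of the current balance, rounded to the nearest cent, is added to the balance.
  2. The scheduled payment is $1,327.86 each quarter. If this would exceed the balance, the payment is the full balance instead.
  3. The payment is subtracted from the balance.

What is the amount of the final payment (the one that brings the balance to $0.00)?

$637.85

Quarter 1: $6,803.76 +$142.88 interest = $6,946.64; pay $1,327.86 → $5,618.78
Quarter 2: $5,618.78 +$117.99 interest = $5,736.77; pay $1,327.86 → $4,408.91
Quarter 3: $4,408.91 +$92.59 interest = $4,501.50; pay $1,327.86 → $3,173.64
Quarter 4: $3,173.64 +$66.65 interest = $3,240.29; pay $1,327.86 → $1,912.43
Quarter 5: $1,912.43 +$40.16 interest = $1,952.59; pay $1,327.86 → $624.73
Quarter 6: $624.73 +$13.12 interest = $637.85; pay $637.85 → $0.00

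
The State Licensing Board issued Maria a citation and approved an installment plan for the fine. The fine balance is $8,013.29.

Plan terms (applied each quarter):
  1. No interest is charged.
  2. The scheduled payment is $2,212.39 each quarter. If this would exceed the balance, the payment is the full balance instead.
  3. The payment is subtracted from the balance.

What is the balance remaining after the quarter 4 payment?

Quarter 1: opening $8,013.29; payment $2,212.39; balance $5,800.90
Quarter 2: opening $5,800.90; payment $2,212.39; balance $3,588.51
Quarter 3: opening $3,588.51; payment $2,212.39; balance $1,376.12
Quarter 4: opening $1,376.12; payment $1,376.12; balance $0.00

$0.00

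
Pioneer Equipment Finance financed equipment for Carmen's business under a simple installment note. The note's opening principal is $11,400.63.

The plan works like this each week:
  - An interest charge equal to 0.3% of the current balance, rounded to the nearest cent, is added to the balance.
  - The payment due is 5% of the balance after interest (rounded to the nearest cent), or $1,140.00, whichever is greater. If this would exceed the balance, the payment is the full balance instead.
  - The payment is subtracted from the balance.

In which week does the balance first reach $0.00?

11

Week 1: opening $11,400.63; interest $34.20 → $11,434.83; payment $1,140.00; balance $10,294.83
Week 2: opening $10,294.83; interest $30.88 → $10,325.71; payment $1,140.00; balance $9,185.71
Week 3: opening $9,185.71; interest $27.56 → $9,213.27; payment $1,140.00; balance $8,073.27
Week 4: opening $8,073.27; interest $24.22 → $8,097.49; payment $1,140.00; balance $6,957.49
Week 5: opening $6,957.49; interest $20.87 → $6,978.36; payment $1,140.00; balance $5,838.36
Week 6: opening $5,838.36; interest $17.52 → $5,855.88; payment $1,140.00; balance $4,715.88
Week 7: opening $4,715.88; interest $14.15 → $4,730.03; payment $1,140.00; balance $3,590.03
Week 8: opening $3,590.03; interest $10.77 → $3,600.80; payment $1,140.00; balance $2,460.80
Week 9: opening $2,460.80; interest $7.38 → $2,468.18; payment $1,140.00; balance $1,328.18
Week 10: opening $1,328.18; interest $3.98 → $1,332.16; payment $1,140.00; balance $192.16
Week 11: opening $192.16; interest $0.58 → $192.74; payment $192.74; balance $0.00
Balance reaches $0.00 in week 11.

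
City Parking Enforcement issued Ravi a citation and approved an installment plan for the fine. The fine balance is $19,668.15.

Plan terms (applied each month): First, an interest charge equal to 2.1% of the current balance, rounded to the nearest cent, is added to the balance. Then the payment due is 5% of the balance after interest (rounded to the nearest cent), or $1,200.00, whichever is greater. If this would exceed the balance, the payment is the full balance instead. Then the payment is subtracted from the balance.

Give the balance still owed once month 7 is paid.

Month 1: $19,668.15 +$413.03 interest = $20,081.18; pay $1,200.00 → $18,881.18
Month 2: $18,881.18 +$396.50 interest = $19,277.68; pay $1,200.00 → $18,077.68
Month 3: $18,077.68 +$379.63 interest = $18,457.31; pay $1,200.00 → $17,257.31
Month 4: $17,257.31 +$362.40 interest = $17,619.71; pay $1,200.00 → $16,419.71
Month 5: $16,419.71 +$344.81 interest = $16,764.52; pay $1,200.00 → $15,564.52
Month 6: $15,564.52 +$326.85 interest = $15,891.37; pay $1,200.00 → $14,691.37
Month 7: $14,691.37 +$308.52 interest = $14,999.89; pay $1,200.00 → $13,799.89

$13,799.89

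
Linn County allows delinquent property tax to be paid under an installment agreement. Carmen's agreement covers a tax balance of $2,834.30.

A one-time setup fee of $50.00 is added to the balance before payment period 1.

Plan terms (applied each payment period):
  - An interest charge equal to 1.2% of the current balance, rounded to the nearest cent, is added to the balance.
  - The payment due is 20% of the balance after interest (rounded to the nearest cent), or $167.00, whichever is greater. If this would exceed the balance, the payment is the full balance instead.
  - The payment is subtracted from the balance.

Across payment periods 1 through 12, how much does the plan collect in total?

Payment period 1: $2,884.30 +$34.61 interest = $2,918.91; pay $583.78 → $2,335.13
Payment period 2: $2,335.13 +$28.02 interest = $2,363.15; pay $472.63 → $1,890.52
Payment period 3: $1,890.52 +$22.69 interest = $1,913.21; pay $382.64 → $1,530.57
Payment period 4: $1,530.57 +$18.37 interest = $1,548.94; pay $309.79 → $1,239.15
Payment period 5: $1,239.15 +$14.87 interest = $1,254.02; pay $250.80 → $1,003.22
Payment period 6: $1,003.22 +$12.04 interest = $1,015.26; pay $203.05 → $812.21
Payment period 7: $812.21 +$9.75 interest = $821.96; pay $167.00 → $654.96
Payment period 8: $654.96 +$7.86 interest = $662.82; pay $167.00 → $495.82
Payment period 9: $495.82 +$5.95 interest = $501.77; pay $167.00 → $334.77
Payment period 10: $334.77 +$4.02 interest = $338.79; pay $167.00 → $171.79
Payment period 11: $171.79 +$2.06 interest = $173.85; pay $167.00 → $6.85
Payment period 12: $6.85 +$0.08 interest = $6.93; pay $6.93 → $0.00
Total paid: $3,044.62

$3,044.62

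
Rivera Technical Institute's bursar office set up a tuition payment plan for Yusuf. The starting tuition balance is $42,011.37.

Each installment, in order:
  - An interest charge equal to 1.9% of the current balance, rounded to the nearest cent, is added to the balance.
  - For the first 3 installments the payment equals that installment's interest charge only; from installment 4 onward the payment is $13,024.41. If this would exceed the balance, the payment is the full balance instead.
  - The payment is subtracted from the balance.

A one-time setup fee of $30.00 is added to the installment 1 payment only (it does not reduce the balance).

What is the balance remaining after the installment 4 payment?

# | Opening | Interest | Payment | Fee | End bal
1 | $42,011.37 | $798.22 | $798.22 | $30.00 | $42,011.37
2 | $42,011.37 | $798.22 | $798.22 | — | $42,011.37
3 | $42,011.37 | $798.22 | $798.22 | — | $42,011.37
4 | $42,011.37 | $798.22 | $13,024.41 | — | $29,785.18

$29,785.18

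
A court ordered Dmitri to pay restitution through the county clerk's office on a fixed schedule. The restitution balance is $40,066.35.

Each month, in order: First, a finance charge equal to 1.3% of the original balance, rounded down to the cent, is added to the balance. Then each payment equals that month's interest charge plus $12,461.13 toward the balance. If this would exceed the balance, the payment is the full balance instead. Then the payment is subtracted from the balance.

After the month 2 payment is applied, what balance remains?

Month 1: $40,066.35 +$520.86 interest = $40,587.21; pay $12,981.99 → $27,605.22
Month 2: $27,605.22 +$520.86 interest = $28,126.08; pay $12,981.99 → $15,144.09

$15,144.09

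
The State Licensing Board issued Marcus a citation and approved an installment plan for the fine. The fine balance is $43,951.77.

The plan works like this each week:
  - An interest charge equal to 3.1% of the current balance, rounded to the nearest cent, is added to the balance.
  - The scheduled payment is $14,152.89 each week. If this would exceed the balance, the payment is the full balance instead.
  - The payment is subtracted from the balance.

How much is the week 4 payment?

Week 1: $43,951.77 +$1,362.50 interest = $45,314.27; pay $14,152.89 → $31,161.38
Week 2: $31,161.38 +$966.00 interest = $32,127.38; pay $14,152.89 → $17,974.49
Week 3: $17,974.49 +$557.21 interest = $18,531.70; pay $14,152.89 → $4,378.81
Week 4: $4,378.81 +$135.74 interest = $4,514.55; pay $4,514.55 → $0.00

$4,514.55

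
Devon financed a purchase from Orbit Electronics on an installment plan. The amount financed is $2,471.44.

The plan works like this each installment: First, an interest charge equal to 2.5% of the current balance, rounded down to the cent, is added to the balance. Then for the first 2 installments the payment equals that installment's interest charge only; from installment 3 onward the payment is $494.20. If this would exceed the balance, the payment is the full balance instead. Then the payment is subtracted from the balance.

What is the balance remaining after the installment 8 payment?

Installment 1: opening $2,471.44; interest $61.78 → $2,533.22; payment $61.78; balance $2,471.44
Installment 2: opening $2,471.44; interest $61.78 → $2,533.22; payment $61.78; balance $2,471.44
Installment 3: opening $2,471.44; interest $61.78 → $2,533.22; payment $494.20; balance $2,039.02
Installment 4: opening $2,039.02; interest $50.97 → $2,089.99; payment $494.20; balance $1,595.79
Installment 5: opening $1,595.79; interest $39.89 → $1,635.68; payment $494.20; balance $1,141.48
Installment 6: opening $1,141.48; interest $28.53 → $1,170.01; payment $494.20; balance $675.81
Installment 7: opening $675.81; interest $16.89 → $692.70; payment $494.20; balance $198.50
Installment 8: opening $198.50; interest $4.96 → $203.46; payment $203.46; balance $0.00

$0.00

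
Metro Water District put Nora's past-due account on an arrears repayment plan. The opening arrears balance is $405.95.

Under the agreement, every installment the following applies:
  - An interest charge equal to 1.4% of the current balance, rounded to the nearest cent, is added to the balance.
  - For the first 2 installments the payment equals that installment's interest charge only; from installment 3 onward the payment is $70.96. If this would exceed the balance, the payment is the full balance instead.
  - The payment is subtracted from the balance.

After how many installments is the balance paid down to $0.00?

9

Installment 1: $405.95 +$5.68 interest = $411.63; pay $5.68 → $405.95
Installment 2: $405.95 +$5.68 interest = $411.63; pay $5.68 → $405.95
Installment 3: $405.95 +$5.68 interest = $411.63; pay $70.96 → $340.67
Installment 4: $340.67 +$4.77 interest = $345.44; pay $70.96 → $274.48
Installment 5: $274.48 +$3.84 interest = $278.32; pay $70.96 → $207.36
Installment 6: $207.36 +$2.90 interest = $210.26; pay $70.96 → $139.30
Installment 7: $139.30 +$1.95 interest = $141.25; pay $70.96 → $70.29
Installment 8: $70.29 +$0.98 interest = $71.27; pay $70.96 → $0.31
Installment 9: $0.31 +$0.00 interest = $0.31; pay $0.31 → $0.00
Balance reaches $0.00 in installment 9.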